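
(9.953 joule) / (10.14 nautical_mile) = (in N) 0.00053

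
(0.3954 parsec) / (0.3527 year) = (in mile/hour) 2.454e+09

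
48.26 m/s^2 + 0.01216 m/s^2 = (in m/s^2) 48.27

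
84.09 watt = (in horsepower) 0.1128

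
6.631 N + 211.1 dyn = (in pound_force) 1.491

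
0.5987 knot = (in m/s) 0.308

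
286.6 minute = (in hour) 4.777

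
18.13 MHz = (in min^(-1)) 1.088e+09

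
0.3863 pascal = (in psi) 5.603e-05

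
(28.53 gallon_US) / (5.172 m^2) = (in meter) 0.02088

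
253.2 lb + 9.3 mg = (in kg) 114.8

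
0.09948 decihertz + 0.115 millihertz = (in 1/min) 0.6038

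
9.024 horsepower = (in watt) 6729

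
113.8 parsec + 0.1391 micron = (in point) 9.954e+21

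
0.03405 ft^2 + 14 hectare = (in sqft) 1.507e+06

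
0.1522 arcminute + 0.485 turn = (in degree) 174.6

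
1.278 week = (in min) 1.288e+04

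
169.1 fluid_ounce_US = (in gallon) 1.321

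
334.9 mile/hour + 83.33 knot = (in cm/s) 1.926e+04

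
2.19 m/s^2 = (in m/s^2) 2.19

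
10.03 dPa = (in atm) 9.899e-06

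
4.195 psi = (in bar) 0.2892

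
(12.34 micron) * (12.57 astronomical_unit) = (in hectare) 2320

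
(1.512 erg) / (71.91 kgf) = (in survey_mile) 1.332e-13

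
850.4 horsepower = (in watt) 6.341e+05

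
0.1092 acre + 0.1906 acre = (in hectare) 0.1213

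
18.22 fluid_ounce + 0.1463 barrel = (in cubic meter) 0.0238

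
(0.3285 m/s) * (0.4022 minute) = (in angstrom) 7.927e+10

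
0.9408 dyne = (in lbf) 2.115e-06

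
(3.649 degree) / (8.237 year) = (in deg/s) 1.405e-08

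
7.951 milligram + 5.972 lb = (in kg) 2.709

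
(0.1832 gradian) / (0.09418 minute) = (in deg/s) 0.02918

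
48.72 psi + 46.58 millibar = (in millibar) 3406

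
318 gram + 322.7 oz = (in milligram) 9.466e+06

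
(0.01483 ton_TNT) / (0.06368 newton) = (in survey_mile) 6.055e+05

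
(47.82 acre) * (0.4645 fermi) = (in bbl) 5.654e-10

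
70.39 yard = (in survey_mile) 0.03999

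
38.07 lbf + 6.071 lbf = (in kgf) 20.02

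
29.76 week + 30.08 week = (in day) 418.9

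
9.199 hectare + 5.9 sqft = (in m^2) 9.199e+04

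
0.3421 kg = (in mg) 3.421e+05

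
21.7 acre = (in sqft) 9.453e+05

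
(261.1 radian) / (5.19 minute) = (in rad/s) 0.8385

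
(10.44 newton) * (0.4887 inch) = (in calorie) 0.03097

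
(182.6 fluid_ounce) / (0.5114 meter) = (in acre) 2.609e-06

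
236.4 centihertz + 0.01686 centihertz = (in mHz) 2364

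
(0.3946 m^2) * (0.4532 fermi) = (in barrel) 1.125e-15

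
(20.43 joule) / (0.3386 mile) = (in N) 0.03749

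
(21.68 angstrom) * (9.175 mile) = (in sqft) 0.0003446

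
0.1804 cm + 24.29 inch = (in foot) 2.03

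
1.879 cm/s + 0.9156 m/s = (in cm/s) 93.44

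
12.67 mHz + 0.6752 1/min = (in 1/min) 1.435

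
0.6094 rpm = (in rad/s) 0.06382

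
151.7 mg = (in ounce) 0.005351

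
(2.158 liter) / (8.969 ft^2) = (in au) 1.731e-14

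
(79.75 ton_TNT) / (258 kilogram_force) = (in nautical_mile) 7.121e+04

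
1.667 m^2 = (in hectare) 0.0001667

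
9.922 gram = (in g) 9.922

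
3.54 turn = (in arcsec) 4.588e+06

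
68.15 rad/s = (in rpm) 650.8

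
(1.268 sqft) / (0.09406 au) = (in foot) 2.747e-11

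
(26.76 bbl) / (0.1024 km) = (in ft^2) 0.4472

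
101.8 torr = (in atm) 0.1339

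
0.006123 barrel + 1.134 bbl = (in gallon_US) 47.89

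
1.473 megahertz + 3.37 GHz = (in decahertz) 3.371e+08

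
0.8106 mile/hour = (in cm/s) 36.24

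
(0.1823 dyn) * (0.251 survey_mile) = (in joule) 0.0007364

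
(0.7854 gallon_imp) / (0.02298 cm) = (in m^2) 15.54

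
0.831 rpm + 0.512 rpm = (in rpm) 1.343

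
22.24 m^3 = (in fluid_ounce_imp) 7.827e+05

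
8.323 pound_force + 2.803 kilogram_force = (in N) 64.51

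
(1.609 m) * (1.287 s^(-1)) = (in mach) 0.006082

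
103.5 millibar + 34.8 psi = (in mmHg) 1877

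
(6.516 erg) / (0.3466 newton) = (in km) 1.88e-09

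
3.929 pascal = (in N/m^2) 3.929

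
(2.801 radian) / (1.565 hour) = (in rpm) 0.004748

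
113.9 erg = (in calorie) 2.722e-06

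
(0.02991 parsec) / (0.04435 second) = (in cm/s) 2.081e+18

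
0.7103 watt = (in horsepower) 0.0009525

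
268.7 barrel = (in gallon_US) 1.129e+04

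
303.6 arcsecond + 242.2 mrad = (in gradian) 15.51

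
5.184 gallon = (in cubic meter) 0.01962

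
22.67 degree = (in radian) 0.3957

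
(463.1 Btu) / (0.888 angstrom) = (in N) 5.502e+15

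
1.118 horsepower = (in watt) 833.7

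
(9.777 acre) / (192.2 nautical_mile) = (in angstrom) 1.112e+09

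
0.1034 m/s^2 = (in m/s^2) 0.1034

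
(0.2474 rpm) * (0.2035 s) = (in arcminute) 18.12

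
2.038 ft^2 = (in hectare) 1.893e-05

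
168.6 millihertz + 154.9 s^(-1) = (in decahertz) 15.51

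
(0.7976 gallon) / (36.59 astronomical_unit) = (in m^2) 5.516e-16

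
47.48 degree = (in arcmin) 2849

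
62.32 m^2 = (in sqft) 670.8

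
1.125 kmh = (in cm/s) 31.25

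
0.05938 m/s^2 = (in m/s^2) 0.05938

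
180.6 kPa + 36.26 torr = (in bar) 1.854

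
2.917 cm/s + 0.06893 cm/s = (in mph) 0.06679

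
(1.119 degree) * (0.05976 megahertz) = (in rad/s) 1167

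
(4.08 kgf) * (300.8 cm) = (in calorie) 28.77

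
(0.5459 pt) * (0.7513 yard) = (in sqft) 0.001424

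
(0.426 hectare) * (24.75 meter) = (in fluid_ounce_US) 3.565e+09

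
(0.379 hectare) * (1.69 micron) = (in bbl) 0.04029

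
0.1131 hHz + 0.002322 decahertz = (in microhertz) 1.133e+07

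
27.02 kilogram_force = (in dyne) 2.65e+07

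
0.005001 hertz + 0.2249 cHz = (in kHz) 7.25e-06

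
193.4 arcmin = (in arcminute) 193.4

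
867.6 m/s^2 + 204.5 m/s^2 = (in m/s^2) 1072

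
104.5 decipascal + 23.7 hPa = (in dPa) 2.38e+04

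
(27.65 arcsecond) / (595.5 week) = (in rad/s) 3.722e-13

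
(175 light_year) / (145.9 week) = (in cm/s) 1.876e+12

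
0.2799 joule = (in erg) 2.799e+06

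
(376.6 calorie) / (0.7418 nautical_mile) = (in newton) 1.147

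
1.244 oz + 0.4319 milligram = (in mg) 3.527e+04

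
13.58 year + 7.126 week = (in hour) 1.202e+05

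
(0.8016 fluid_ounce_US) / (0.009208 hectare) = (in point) 0.0007298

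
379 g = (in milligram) 3.79e+05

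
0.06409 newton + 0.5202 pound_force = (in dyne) 2.378e+05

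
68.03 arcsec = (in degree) 0.0189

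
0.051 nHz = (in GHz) 5.1e-20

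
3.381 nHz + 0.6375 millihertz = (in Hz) 0.0006375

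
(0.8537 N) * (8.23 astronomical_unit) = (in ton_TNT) 251.2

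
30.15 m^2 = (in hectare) 0.003015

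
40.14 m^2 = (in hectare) 0.004014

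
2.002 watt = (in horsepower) 0.002685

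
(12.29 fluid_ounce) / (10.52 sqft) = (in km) 3.719e-07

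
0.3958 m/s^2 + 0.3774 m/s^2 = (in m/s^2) 0.7732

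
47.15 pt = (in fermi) 1.663e+13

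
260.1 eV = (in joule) 4.167e-17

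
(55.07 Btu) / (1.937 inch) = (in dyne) 1.181e+11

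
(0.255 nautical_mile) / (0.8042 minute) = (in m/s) 9.787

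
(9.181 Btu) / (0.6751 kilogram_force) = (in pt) 4.147e+06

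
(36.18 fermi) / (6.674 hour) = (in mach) 4.422e-21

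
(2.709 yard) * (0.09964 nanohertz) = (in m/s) 2.468e-10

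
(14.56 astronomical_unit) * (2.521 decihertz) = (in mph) 1.228e+12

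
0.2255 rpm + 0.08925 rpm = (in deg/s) 1.889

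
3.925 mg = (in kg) 3.925e-06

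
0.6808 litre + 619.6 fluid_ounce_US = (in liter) 19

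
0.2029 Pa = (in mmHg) 0.001522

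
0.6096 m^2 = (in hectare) 6.096e-05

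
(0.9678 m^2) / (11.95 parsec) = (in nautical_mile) 1.417e-21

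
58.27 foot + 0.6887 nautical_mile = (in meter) 1293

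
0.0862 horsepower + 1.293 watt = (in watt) 65.57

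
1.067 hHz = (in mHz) 1.067e+05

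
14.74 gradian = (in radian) 0.2315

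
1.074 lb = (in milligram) 4.872e+05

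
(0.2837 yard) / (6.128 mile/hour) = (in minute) 0.001578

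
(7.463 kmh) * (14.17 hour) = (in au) 7.069e-07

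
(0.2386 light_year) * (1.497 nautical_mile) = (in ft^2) 6.736e+19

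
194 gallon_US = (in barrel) 4.619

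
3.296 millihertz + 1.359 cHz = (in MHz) 1.689e-08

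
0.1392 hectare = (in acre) 0.344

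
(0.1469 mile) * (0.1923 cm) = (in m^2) 0.4546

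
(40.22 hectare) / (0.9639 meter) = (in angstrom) 4.173e+15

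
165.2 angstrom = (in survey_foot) 5.42e-08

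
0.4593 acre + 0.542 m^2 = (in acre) 0.4594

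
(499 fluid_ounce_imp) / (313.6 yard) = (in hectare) 4.944e-09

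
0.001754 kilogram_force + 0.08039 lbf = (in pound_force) 0.08426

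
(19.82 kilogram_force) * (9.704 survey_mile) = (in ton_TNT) 0.0007255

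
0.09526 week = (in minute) 960.2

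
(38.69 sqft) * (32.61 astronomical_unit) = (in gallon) 4.632e+15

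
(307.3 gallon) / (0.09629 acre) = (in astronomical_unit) 1.995e-14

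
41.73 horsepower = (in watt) 3.112e+04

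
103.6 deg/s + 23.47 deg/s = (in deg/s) 127.1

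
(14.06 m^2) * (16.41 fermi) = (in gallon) 6.095e-11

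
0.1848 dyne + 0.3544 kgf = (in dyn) 3.475e+05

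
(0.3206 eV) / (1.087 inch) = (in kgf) 1.897e-19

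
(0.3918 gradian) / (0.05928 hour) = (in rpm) 0.0002754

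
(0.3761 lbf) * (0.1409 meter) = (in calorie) 0.05634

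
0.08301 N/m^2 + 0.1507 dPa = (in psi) 1.423e-05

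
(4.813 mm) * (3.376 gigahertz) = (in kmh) 5.85e+07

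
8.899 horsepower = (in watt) 6636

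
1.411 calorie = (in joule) 5.904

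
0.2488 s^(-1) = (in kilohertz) 0.0002488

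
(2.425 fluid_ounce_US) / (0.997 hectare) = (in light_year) 7.603e-25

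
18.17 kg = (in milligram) 1.817e+07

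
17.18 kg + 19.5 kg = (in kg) 36.68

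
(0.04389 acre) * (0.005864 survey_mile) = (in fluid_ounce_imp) 5.899e+07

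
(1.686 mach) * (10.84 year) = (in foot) 6.439e+11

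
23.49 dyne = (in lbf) 5.281e-05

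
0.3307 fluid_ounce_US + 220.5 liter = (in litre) 220.5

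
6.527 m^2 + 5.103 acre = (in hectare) 2.066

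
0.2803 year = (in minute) 1.473e+05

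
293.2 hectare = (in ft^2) 3.156e+07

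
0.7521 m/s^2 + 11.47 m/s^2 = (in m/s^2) 12.22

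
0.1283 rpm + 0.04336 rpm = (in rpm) 0.1717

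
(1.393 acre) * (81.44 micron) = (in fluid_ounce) 1.552e+04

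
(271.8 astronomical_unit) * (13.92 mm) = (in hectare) 5.66e+07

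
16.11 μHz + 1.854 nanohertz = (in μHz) 16.11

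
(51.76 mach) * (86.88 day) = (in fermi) 1.323e+26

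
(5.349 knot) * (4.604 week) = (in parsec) 2.483e-10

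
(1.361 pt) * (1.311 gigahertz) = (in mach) 1849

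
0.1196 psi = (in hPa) 8.246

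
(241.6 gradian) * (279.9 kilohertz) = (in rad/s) 1.062e+06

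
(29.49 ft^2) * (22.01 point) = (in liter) 21.27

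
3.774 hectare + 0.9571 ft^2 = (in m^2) 3.774e+04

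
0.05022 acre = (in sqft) 2188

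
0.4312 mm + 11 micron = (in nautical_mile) 2.388e-07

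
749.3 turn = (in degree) 2.697e+05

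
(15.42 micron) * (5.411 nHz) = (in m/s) 8.344e-14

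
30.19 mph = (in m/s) 13.5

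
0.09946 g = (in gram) 0.09946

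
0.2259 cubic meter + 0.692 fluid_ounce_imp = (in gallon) 59.68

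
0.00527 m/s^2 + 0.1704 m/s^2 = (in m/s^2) 0.1757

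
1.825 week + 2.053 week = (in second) 2.345e+06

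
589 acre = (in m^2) 2.384e+06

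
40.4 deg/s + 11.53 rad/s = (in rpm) 116.8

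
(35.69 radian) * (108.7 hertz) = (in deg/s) 2.223e+05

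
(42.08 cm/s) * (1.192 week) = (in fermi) 3.034e+20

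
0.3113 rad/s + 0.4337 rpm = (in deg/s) 20.44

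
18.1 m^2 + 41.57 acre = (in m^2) 1.682e+05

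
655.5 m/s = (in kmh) 2360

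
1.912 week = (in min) 1.927e+04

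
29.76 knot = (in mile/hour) 34.25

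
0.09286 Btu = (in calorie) 23.42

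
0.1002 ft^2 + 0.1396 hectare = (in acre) 0.345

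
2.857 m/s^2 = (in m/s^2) 2.857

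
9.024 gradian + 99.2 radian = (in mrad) 9.934e+04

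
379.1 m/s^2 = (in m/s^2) 379.1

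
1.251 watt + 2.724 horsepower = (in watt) 2033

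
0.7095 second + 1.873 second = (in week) 4.27e-06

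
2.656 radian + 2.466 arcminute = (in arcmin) 9133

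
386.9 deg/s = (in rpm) 64.48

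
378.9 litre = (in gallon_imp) 83.35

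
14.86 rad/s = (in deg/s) 851.4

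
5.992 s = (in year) 1.9e-07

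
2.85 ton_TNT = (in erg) 1.192e+17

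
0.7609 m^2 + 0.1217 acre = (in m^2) 493.3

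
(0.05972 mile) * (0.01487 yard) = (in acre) 0.0003229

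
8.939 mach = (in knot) 5917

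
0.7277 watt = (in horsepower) 0.0009759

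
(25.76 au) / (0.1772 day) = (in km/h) 9.061e+08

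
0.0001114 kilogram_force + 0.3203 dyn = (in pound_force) 0.0002463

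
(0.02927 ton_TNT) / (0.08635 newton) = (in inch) 5.584e+10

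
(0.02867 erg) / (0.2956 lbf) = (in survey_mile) 1.355e-12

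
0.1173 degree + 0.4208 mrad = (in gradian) 0.1571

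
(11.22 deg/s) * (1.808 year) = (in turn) 1.777e+06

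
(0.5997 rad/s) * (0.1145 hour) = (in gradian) 1.574e+04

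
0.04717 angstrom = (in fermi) 4717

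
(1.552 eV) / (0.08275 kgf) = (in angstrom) 3.064e-09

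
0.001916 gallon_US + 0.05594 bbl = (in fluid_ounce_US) 301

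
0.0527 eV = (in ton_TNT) 2.018e-30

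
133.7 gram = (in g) 133.7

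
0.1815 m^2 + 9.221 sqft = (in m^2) 1.038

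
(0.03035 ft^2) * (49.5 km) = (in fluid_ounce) 4.719e+06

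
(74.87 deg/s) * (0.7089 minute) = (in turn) 8.846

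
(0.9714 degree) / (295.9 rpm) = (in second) 0.0005471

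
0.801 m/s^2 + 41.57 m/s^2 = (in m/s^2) 42.37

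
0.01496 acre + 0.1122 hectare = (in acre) 0.2922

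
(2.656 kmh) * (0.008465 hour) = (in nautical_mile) 0.01214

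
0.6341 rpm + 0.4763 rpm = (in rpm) 1.11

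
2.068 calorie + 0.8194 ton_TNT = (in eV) 2.14e+28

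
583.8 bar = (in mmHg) 4.379e+05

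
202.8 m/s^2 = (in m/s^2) 202.8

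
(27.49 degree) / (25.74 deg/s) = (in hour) 0.0002967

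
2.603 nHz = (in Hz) 2.603e-09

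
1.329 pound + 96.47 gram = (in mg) 6.993e+05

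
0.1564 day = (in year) 0.0004285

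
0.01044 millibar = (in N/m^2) 1.044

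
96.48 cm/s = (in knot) 1.875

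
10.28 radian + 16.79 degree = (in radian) 10.57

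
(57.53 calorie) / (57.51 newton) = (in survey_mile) 0.002601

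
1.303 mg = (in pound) 2.873e-06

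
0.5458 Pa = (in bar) 5.458e-06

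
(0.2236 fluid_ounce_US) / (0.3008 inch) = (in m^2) 0.0008655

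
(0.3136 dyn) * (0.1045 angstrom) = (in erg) 3.277e-10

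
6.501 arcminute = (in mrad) 1.891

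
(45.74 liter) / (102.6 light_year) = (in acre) 1.164e-23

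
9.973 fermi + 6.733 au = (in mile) 6.259e+08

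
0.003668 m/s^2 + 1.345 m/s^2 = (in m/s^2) 1.349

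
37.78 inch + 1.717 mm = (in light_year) 1.016e-16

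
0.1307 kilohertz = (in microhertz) 1.307e+08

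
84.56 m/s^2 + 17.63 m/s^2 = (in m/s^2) 102.2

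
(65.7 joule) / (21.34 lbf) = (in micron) 6.921e+05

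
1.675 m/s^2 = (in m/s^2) 1.675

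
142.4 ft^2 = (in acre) 0.003269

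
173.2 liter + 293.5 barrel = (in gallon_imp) 1.03e+04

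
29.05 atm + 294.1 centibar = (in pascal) 3.238e+06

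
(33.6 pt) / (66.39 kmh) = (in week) 1.063e-09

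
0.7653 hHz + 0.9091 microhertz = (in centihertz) 7653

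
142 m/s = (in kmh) 511.2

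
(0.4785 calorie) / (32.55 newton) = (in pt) 174.3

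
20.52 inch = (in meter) 0.5212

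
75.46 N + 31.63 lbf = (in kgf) 22.04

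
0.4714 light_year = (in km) 4.46e+12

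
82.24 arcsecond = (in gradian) 0.02538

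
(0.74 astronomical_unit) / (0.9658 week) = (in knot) 3.684e+05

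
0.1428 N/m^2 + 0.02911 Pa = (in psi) 2.493e-05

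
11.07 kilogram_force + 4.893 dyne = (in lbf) 24.41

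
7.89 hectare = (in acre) 19.5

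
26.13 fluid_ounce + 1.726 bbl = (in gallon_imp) 60.53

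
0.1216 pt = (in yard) 4.691e-05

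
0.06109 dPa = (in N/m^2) 0.006109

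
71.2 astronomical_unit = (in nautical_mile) 5.751e+09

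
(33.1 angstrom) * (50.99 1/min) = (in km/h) 1.013e-08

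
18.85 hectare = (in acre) 46.58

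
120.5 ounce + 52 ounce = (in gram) 4890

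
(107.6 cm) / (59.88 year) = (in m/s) 5.698e-10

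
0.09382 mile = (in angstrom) 1.51e+12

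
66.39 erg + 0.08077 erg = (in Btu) 6.3e-09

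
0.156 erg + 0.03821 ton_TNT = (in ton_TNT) 0.03821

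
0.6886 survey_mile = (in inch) 4.363e+04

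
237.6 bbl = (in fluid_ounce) 1.277e+06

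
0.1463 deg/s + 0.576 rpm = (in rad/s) 0.06287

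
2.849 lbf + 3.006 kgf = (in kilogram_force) 4.298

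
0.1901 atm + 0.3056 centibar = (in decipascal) 1.957e+05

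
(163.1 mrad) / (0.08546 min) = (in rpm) 0.3037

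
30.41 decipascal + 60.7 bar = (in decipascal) 6.07e+07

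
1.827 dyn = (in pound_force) 4.107e-06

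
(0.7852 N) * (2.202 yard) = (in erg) 1.581e+07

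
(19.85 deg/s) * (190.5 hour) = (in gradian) 1.513e+07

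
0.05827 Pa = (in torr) 0.0004371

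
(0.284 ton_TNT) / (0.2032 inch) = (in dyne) 2.302e+16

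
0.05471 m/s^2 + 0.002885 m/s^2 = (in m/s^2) 0.0576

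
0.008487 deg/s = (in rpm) 0.001414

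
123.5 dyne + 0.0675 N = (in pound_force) 0.01545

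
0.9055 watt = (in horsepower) 0.001214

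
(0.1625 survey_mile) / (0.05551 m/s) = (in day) 0.05453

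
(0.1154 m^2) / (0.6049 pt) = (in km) 0.5408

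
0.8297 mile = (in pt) 3.785e+06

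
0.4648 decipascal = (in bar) 4.648e-07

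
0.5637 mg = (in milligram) 0.5637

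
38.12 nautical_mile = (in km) 70.6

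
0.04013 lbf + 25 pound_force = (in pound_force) 25.04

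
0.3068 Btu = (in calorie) 77.36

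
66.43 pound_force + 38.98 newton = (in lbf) 75.19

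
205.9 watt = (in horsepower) 0.2761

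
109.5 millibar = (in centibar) 10.95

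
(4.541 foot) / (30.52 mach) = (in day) 1.542e-09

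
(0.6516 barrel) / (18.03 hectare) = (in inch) 2.262e-05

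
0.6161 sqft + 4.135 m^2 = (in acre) 0.001036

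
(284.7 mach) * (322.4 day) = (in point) 7.654e+15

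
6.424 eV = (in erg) 1.029e-11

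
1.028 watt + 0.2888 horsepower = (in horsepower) 0.2902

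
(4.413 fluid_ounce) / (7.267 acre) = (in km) 4.438e-12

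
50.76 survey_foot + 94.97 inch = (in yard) 19.56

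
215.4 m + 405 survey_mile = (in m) 6.52e+05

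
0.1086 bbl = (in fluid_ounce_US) 583.8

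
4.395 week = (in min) 4.43e+04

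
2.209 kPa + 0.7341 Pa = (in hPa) 22.1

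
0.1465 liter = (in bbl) 0.0009215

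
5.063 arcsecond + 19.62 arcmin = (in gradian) 0.3649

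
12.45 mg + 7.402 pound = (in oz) 118.4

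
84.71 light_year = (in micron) 8.014e+23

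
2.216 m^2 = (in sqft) 23.85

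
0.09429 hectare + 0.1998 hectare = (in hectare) 0.2941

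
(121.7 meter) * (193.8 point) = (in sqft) 89.56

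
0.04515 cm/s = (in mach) 1.326e-06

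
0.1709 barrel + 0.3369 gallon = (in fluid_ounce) 961.9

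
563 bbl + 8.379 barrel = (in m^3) 90.84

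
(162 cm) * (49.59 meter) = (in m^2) 80.34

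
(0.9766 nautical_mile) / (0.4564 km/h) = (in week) 0.02359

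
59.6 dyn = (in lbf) 0.000134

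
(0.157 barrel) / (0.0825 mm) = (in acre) 0.07476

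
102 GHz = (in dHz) 1.02e+12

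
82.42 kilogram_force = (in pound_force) 181.7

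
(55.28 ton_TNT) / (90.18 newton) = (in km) 2.565e+06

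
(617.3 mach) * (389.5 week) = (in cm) 4.951e+15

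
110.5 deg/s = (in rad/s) 1.929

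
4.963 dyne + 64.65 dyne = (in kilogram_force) 7.099e-05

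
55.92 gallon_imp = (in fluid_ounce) 8596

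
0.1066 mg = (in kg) 1.066e-07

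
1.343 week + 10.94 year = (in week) 571.8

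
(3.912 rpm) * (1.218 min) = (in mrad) 2.994e+04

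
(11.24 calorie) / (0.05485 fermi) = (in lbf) 1.928e+17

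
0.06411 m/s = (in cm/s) 6.411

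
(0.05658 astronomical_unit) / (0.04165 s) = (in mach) 5.968e+08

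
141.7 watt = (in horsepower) 0.19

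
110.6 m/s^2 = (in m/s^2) 110.6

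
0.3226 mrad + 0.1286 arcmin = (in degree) 0.02063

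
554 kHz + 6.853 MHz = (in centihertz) 7.407e+08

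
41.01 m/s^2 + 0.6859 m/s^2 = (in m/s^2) 41.7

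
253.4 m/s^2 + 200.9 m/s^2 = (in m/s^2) 454.3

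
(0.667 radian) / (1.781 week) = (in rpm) 5.913e-06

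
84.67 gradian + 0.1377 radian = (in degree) 84.09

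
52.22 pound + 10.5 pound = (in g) 2.845e+04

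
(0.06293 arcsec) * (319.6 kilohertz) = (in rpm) 0.9311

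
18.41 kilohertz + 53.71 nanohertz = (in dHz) 1.841e+05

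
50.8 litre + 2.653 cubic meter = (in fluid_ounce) 9.143e+04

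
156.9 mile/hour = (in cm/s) 7014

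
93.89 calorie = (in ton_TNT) 9.389e-08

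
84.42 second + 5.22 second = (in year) 2.842e-06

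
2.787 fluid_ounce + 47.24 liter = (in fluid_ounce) 1600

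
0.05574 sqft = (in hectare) 5.178e-07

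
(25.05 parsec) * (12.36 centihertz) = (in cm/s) 9.554e+18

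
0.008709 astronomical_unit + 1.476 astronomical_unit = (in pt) 6.296e+14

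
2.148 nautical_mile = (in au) 2.659e-08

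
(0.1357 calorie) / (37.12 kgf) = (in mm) 1.56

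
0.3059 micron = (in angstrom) 3059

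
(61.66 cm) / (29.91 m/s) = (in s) 0.02062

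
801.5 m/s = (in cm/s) 8.015e+04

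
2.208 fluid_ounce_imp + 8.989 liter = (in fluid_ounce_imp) 318.6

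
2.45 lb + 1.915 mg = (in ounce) 39.2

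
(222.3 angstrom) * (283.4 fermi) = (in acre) 1.557e-24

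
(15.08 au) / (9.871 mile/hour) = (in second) 5.112e+11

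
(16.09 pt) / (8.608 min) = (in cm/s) 0.001099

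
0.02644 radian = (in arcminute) 90.89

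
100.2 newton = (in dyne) 1.002e+07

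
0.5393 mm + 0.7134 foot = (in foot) 0.7152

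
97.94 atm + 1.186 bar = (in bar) 100.4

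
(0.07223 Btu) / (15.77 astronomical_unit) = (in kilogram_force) 3.294e-12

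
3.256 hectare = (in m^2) 3.256e+04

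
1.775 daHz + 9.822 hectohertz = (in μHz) 1e+09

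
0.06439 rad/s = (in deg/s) 3.689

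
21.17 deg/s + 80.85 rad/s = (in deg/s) 4654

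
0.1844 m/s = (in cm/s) 18.44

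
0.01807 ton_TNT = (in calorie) 1.807e+07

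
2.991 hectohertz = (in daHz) 29.91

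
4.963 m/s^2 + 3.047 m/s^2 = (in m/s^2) 8.01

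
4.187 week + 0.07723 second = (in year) 0.0803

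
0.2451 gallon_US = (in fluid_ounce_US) 31.37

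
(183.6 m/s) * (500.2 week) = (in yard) 6.074e+10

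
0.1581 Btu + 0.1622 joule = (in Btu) 0.1583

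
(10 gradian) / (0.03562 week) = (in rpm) 6.963e-05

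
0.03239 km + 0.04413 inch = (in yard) 35.42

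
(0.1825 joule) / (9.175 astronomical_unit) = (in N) 1.33e-13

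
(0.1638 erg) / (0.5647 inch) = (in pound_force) 2.567e-07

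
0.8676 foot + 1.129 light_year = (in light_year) 1.129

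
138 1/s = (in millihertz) 1.38e+05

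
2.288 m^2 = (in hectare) 0.0002288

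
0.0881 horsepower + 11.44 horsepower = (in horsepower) 11.53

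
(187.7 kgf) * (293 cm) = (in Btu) 5.112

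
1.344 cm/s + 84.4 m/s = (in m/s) 84.41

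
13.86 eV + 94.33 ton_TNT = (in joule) 3.947e+11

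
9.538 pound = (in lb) 9.538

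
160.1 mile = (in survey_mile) 160.1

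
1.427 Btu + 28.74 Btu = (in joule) 3.183e+04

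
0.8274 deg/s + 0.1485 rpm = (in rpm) 0.2864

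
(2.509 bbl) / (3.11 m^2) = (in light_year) 1.356e-17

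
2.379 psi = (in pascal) 1.64e+04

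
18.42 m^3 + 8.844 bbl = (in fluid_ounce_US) 6.704e+05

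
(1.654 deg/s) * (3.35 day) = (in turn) 1330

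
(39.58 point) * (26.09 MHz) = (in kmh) 1.311e+06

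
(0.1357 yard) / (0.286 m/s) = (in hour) 0.0001205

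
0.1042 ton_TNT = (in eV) 2.721e+27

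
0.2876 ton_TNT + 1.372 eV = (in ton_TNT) 0.2876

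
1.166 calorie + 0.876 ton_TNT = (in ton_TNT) 0.876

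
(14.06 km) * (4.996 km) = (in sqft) 7.561e+08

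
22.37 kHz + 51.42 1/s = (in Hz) 2.242e+04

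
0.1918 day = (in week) 0.0274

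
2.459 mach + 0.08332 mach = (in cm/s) 8.657e+04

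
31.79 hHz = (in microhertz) 3.179e+09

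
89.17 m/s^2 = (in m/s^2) 89.17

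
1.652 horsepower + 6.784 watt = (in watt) 1239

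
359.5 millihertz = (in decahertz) 0.03595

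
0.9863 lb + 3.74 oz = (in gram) 553.4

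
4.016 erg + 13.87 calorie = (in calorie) 13.87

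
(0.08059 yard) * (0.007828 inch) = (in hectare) 1.465e-09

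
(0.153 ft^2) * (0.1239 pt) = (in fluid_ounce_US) 0.02101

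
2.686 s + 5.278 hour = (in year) 0.0006026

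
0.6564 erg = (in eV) 4.097e+11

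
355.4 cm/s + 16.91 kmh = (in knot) 16.04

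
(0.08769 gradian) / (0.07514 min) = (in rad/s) 0.0003055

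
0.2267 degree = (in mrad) 3.957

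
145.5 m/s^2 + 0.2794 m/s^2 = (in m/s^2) 145.8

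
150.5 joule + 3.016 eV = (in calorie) 35.97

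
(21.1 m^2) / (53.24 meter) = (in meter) 0.3963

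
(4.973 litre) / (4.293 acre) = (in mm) 0.0002862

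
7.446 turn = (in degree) 2681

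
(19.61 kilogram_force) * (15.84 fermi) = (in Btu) 2.887e-15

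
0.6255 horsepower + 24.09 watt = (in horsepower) 0.6578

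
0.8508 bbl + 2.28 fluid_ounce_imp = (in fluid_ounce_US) 4576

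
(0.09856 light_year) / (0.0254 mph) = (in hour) 2.281e+13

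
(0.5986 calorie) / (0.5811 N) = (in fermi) 4.31e+15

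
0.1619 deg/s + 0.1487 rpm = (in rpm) 0.1757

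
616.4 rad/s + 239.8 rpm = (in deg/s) 3.676e+04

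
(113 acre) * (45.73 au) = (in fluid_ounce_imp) 1.101e+23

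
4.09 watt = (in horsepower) 0.005485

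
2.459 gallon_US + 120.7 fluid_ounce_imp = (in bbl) 0.08012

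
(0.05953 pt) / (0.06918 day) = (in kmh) 1.265e-08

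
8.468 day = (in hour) 203.2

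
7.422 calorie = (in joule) 31.05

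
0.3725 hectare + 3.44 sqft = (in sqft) 4.01e+04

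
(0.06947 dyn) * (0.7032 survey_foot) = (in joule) 1.489e-07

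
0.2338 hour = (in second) 841.7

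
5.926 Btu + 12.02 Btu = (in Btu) 17.95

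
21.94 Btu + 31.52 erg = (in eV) 1.445e+23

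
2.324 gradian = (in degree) 2.092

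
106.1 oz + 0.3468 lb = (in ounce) 111.6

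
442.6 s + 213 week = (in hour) 3.578e+04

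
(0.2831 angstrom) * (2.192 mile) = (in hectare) 9.987e-12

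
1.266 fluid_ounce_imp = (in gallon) 0.009503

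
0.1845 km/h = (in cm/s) 5.125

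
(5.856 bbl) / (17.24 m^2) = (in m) 0.054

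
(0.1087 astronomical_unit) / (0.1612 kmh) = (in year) 1.152e+04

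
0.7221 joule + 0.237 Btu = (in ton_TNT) 5.994e-08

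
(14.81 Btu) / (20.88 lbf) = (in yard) 184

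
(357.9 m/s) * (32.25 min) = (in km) 692.5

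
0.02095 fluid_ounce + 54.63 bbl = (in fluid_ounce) 2.937e+05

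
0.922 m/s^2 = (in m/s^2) 0.922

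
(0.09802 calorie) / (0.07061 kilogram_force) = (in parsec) 1.919e-17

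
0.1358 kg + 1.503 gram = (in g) 137.3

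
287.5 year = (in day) 1.049e+05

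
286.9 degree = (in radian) 5.007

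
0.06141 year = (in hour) 538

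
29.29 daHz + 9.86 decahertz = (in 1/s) 391.5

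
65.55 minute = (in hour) 1.093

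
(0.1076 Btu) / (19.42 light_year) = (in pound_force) 1.389e-16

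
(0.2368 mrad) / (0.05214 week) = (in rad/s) 7.509e-09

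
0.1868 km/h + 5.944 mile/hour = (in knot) 5.266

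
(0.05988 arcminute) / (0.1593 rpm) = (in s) 0.001044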